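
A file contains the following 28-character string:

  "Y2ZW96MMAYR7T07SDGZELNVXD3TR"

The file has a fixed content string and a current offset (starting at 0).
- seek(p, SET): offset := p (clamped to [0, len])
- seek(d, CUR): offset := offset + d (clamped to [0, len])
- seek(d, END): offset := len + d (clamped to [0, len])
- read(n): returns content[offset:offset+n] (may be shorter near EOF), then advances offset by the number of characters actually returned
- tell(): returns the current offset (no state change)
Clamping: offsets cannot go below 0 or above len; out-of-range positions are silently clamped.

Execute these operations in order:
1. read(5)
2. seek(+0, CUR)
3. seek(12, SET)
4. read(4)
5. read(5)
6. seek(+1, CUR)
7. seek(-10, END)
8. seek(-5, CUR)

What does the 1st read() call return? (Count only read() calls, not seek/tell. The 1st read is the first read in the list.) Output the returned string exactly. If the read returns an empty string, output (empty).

Answer: Y2ZW9

Derivation:
After 1 (read(5)): returned 'Y2ZW9', offset=5
After 2 (seek(+0, CUR)): offset=5
After 3 (seek(12, SET)): offset=12
After 4 (read(4)): returned 'T07S', offset=16
After 5 (read(5)): returned 'DGZEL', offset=21
After 6 (seek(+1, CUR)): offset=22
After 7 (seek(-10, END)): offset=18
After 8 (seek(-5, CUR)): offset=13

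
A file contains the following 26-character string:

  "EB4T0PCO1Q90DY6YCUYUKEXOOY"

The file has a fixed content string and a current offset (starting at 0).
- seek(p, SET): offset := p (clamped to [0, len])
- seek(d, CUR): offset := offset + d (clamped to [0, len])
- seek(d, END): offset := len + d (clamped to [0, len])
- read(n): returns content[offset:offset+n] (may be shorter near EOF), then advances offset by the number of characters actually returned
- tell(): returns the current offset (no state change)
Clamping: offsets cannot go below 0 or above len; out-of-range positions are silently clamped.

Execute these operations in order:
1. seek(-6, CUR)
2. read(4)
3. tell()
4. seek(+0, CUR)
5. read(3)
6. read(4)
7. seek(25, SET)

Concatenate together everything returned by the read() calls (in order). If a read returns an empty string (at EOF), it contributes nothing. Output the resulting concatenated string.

After 1 (seek(-6, CUR)): offset=0
After 2 (read(4)): returned 'EB4T', offset=4
After 3 (tell()): offset=4
After 4 (seek(+0, CUR)): offset=4
After 5 (read(3)): returned '0PC', offset=7
After 6 (read(4)): returned 'O1Q9', offset=11
After 7 (seek(25, SET)): offset=25

Answer: EB4T0PCO1Q9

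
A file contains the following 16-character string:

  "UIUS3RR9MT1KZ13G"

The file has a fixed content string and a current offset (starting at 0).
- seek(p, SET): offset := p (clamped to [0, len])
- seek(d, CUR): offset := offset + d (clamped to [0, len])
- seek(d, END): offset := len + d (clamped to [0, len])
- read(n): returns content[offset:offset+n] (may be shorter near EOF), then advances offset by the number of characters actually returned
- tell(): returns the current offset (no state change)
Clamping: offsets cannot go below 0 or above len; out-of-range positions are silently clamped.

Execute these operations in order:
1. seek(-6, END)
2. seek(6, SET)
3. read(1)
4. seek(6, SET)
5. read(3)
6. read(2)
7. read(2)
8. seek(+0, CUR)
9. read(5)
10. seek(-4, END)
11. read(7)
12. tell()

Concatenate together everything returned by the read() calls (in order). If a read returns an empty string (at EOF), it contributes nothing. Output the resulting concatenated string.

After 1 (seek(-6, END)): offset=10
After 2 (seek(6, SET)): offset=6
After 3 (read(1)): returned 'R', offset=7
After 4 (seek(6, SET)): offset=6
After 5 (read(3)): returned 'R9M', offset=9
After 6 (read(2)): returned 'T1', offset=11
After 7 (read(2)): returned 'KZ', offset=13
After 8 (seek(+0, CUR)): offset=13
After 9 (read(5)): returned '13G', offset=16
After 10 (seek(-4, END)): offset=12
After 11 (read(7)): returned 'Z13G', offset=16
After 12 (tell()): offset=16

Answer: RR9MT1KZ13GZ13G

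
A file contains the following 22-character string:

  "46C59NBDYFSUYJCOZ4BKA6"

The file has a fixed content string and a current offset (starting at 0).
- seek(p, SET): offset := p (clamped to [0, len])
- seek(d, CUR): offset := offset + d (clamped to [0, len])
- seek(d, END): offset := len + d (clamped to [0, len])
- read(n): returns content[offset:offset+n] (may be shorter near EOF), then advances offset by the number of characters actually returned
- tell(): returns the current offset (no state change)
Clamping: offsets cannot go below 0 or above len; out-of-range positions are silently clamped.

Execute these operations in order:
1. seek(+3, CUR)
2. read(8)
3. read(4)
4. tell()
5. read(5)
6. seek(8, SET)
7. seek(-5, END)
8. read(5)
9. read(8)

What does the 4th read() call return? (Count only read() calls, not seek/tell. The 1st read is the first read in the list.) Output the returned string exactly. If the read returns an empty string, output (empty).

After 1 (seek(+3, CUR)): offset=3
After 2 (read(8)): returned '59NBDYFS', offset=11
After 3 (read(4)): returned 'UYJC', offset=15
After 4 (tell()): offset=15
After 5 (read(5)): returned 'OZ4BK', offset=20
After 6 (seek(8, SET)): offset=8
After 7 (seek(-5, END)): offset=17
After 8 (read(5)): returned '4BKA6', offset=22
After 9 (read(8)): returned '', offset=22

Answer: 4BKA6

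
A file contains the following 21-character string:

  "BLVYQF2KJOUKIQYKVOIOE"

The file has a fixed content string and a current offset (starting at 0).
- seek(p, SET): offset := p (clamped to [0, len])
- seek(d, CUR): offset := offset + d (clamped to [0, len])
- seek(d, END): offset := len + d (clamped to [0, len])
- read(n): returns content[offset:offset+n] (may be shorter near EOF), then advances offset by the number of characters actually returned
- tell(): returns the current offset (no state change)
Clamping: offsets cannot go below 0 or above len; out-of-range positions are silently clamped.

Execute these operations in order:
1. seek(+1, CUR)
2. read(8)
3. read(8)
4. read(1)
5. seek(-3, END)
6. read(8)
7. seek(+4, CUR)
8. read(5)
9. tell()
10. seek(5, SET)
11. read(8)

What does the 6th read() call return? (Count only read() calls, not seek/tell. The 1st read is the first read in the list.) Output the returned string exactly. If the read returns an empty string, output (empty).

After 1 (seek(+1, CUR)): offset=1
After 2 (read(8)): returned 'LVYQF2KJ', offset=9
After 3 (read(8)): returned 'OUKIQYKV', offset=17
After 4 (read(1)): returned 'O', offset=18
After 5 (seek(-3, END)): offset=18
After 6 (read(8)): returned 'IOE', offset=21
After 7 (seek(+4, CUR)): offset=21
After 8 (read(5)): returned '', offset=21
After 9 (tell()): offset=21
After 10 (seek(5, SET)): offset=5
After 11 (read(8)): returned 'F2KJOUKI', offset=13

Answer: F2KJOUKI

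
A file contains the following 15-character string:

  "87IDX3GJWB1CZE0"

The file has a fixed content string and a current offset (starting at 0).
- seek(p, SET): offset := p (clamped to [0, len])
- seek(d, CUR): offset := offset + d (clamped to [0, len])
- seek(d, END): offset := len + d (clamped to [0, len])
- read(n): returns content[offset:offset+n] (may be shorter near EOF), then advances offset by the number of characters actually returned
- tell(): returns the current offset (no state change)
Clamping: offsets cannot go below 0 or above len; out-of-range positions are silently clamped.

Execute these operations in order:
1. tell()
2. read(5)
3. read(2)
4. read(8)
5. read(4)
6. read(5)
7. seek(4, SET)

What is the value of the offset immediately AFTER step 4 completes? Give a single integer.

After 1 (tell()): offset=0
After 2 (read(5)): returned '87IDX', offset=5
After 3 (read(2)): returned '3G', offset=7
After 4 (read(8)): returned 'JWB1CZE0', offset=15

Answer: 15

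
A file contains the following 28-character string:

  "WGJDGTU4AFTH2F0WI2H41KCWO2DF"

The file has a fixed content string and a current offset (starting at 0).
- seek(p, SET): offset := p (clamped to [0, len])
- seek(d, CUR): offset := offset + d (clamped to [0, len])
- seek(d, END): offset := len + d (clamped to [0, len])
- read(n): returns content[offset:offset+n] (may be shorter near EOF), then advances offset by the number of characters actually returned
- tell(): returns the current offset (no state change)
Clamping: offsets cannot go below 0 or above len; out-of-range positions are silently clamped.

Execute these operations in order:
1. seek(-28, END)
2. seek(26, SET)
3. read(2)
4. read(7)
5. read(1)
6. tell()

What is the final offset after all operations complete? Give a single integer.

Answer: 28

Derivation:
After 1 (seek(-28, END)): offset=0
After 2 (seek(26, SET)): offset=26
After 3 (read(2)): returned 'DF', offset=28
After 4 (read(7)): returned '', offset=28
After 5 (read(1)): returned '', offset=28
After 6 (tell()): offset=28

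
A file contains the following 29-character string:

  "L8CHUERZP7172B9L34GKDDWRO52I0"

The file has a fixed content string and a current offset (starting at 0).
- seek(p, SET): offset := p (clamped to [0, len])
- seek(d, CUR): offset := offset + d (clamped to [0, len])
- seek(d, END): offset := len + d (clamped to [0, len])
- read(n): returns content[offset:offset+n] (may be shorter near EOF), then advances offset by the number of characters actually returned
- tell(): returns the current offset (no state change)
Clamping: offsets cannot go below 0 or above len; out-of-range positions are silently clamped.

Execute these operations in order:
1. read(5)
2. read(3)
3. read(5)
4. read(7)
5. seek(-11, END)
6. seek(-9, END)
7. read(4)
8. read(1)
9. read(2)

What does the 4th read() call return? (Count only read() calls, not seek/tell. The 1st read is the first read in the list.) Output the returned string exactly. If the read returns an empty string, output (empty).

Answer: B9L34GK

Derivation:
After 1 (read(5)): returned 'L8CHU', offset=5
After 2 (read(3)): returned 'ERZ', offset=8
After 3 (read(5)): returned 'P7172', offset=13
After 4 (read(7)): returned 'B9L34GK', offset=20
After 5 (seek(-11, END)): offset=18
After 6 (seek(-9, END)): offset=20
After 7 (read(4)): returned 'DDWR', offset=24
After 8 (read(1)): returned 'O', offset=25
After 9 (read(2)): returned '52', offset=27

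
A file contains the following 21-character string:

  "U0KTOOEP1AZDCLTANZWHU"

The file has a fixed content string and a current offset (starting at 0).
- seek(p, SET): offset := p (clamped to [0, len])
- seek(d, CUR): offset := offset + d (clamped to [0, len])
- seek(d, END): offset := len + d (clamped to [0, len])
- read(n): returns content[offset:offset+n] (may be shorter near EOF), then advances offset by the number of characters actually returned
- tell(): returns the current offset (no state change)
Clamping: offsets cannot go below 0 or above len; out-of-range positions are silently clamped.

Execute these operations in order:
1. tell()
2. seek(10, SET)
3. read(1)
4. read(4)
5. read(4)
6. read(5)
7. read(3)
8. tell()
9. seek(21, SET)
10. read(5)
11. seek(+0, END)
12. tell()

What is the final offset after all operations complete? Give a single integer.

After 1 (tell()): offset=0
After 2 (seek(10, SET)): offset=10
After 3 (read(1)): returned 'Z', offset=11
After 4 (read(4)): returned 'DCLT', offset=15
After 5 (read(4)): returned 'ANZW', offset=19
After 6 (read(5)): returned 'HU', offset=21
After 7 (read(3)): returned '', offset=21
After 8 (tell()): offset=21
After 9 (seek(21, SET)): offset=21
After 10 (read(5)): returned '', offset=21
After 11 (seek(+0, END)): offset=21
After 12 (tell()): offset=21

Answer: 21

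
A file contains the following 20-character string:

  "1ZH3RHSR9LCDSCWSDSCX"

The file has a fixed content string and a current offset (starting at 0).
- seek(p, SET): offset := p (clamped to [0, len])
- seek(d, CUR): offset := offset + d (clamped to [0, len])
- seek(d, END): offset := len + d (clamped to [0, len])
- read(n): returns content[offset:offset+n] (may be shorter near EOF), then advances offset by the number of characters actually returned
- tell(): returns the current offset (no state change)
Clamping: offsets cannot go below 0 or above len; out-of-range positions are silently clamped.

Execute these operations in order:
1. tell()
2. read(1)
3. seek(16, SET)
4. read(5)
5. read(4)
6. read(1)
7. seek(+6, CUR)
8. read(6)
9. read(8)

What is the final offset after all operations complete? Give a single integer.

After 1 (tell()): offset=0
After 2 (read(1)): returned '1', offset=1
After 3 (seek(16, SET)): offset=16
After 4 (read(5)): returned 'DSCX', offset=20
After 5 (read(4)): returned '', offset=20
After 6 (read(1)): returned '', offset=20
After 7 (seek(+6, CUR)): offset=20
After 8 (read(6)): returned '', offset=20
After 9 (read(8)): returned '', offset=20

Answer: 20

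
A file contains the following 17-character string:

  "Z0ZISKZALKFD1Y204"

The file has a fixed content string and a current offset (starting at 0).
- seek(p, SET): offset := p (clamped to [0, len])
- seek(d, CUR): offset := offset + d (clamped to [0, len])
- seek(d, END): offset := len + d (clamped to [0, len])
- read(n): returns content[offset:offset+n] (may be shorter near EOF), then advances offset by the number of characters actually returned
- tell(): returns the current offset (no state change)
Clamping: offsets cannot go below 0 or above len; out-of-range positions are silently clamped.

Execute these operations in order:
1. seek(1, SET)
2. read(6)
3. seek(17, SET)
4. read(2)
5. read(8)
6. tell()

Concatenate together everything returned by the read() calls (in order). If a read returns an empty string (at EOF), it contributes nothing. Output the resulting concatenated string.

After 1 (seek(1, SET)): offset=1
After 2 (read(6)): returned '0ZISKZ', offset=7
After 3 (seek(17, SET)): offset=17
After 4 (read(2)): returned '', offset=17
After 5 (read(8)): returned '', offset=17
After 6 (tell()): offset=17

Answer: 0ZISKZ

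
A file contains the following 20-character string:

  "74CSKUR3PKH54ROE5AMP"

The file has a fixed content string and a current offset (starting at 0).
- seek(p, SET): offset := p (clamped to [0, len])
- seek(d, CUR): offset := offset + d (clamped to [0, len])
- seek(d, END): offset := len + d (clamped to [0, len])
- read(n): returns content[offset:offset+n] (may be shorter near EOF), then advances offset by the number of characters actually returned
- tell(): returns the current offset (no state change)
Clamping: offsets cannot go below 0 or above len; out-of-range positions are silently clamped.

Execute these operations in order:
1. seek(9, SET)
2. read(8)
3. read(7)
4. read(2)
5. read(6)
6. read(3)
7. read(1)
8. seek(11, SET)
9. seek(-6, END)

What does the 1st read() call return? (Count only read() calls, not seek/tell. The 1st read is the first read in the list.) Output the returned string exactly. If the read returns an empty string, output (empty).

Answer: KH54ROE5

Derivation:
After 1 (seek(9, SET)): offset=9
After 2 (read(8)): returned 'KH54ROE5', offset=17
After 3 (read(7)): returned 'AMP', offset=20
After 4 (read(2)): returned '', offset=20
After 5 (read(6)): returned '', offset=20
After 6 (read(3)): returned '', offset=20
After 7 (read(1)): returned '', offset=20
After 8 (seek(11, SET)): offset=11
After 9 (seek(-6, END)): offset=14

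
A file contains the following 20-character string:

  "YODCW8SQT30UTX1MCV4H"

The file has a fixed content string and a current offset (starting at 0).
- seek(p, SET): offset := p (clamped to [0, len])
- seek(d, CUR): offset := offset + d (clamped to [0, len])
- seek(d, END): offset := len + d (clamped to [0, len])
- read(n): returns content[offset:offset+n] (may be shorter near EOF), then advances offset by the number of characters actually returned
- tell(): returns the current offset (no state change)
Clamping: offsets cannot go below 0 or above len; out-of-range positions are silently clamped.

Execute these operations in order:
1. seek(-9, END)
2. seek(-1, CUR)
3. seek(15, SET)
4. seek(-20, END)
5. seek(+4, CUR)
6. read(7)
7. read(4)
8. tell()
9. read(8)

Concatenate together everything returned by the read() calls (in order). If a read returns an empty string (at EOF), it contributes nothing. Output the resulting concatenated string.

Answer: W8SQT30UTX1MCV4H

Derivation:
After 1 (seek(-9, END)): offset=11
After 2 (seek(-1, CUR)): offset=10
After 3 (seek(15, SET)): offset=15
After 4 (seek(-20, END)): offset=0
After 5 (seek(+4, CUR)): offset=4
After 6 (read(7)): returned 'W8SQT30', offset=11
After 7 (read(4)): returned 'UTX1', offset=15
After 8 (tell()): offset=15
After 9 (read(8)): returned 'MCV4H', offset=20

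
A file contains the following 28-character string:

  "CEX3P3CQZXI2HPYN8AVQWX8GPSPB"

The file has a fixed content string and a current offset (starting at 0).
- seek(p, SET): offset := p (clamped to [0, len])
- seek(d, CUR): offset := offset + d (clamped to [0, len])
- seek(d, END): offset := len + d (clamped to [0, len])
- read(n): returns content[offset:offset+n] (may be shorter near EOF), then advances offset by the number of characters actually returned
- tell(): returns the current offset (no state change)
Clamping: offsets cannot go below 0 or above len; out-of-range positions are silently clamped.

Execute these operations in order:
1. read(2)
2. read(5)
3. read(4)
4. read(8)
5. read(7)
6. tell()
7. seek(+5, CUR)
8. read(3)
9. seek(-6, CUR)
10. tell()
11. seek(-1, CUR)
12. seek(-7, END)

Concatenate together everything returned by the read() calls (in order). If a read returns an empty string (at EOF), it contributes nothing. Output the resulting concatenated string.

After 1 (read(2)): returned 'CE', offset=2
After 2 (read(5)): returned 'X3P3C', offset=7
After 3 (read(4)): returned 'QZXI', offset=11
After 4 (read(8)): returned '2HPYN8AV', offset=19
After 5 (read(7)): returned 'QWX8GPS', offset=26
After 6 (tell()): offset=26
After 7 (seek(+5, CUR)): offset=28
After 8 (read(3)): returned '', offset=28
After 9 (seek(-6, CUR)): offset=22
After 10 (tell()): offset=22
After 11 (seek(-1, CUR)): offset=21
After 12 (seek(-7, END)): offset=21

Answer: CEX3P3CQZXI2HPYN8AVQWX8GPS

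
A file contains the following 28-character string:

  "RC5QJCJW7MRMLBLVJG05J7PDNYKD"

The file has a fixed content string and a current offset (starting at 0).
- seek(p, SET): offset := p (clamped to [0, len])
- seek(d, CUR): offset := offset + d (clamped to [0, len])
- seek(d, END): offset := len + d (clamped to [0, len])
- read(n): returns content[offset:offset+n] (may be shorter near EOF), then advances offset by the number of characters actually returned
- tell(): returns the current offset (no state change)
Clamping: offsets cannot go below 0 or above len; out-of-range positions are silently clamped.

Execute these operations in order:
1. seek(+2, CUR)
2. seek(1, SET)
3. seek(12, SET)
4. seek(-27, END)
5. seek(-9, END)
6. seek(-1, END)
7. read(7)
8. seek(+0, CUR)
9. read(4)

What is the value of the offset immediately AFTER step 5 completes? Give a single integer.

Answer: 19

Derivation:
After 1 (seek(+2, CUR)): offset=2
After 2 (seek(1, SET)): offset=1
After 3 (seek(12, SET)): offset=12
After 4 (seek(-27, END)): offset=1
After 5 (seek(-9, END)): offset=19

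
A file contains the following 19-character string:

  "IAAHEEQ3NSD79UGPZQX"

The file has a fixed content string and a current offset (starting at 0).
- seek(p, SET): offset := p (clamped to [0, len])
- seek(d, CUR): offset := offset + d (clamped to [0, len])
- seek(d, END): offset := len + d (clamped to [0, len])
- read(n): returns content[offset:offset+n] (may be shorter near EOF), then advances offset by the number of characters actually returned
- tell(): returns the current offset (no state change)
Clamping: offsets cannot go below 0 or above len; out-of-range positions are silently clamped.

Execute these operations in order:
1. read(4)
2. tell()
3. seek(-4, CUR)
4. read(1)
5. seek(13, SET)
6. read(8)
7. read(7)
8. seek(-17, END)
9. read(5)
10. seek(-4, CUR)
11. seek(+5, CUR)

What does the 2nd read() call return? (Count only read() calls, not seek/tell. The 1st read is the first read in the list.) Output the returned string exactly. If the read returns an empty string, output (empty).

Answer: I

Derivation:
After 1 (read(4)): returned 'IAAH', offset=4
After 2 (tell()): offset=4
After 3 (seek(-4, CUR)): offset=0
After 4 (read(1)): returned 'I', offset=1
After 5 (seek(13, SET)): offset=13
After 6 (read(8)): returned 'UGPZQX', offset=19
After 7 (read(7)): returned '', offset=19
After 8 (seek(-17, END)): offset=2
After 9 (read(5)): returned 'AHEEQ', offset=7
After 10 (seek(-4, CUR)): offset=3
After 11 (seek(+5, CUR)): offset=8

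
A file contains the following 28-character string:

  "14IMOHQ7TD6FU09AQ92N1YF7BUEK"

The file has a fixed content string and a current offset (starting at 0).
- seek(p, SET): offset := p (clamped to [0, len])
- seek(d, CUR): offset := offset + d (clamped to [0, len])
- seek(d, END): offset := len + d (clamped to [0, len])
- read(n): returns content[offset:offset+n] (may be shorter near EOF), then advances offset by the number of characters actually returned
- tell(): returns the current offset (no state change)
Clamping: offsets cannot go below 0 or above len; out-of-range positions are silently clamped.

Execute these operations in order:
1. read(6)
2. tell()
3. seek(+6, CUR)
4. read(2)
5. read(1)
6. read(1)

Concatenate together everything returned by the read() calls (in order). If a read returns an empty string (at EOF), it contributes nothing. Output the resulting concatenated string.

Answer: 14IMOHU09A

Derivation:
After 1 (read(6)): returned '14IMOH', offset=6
After 2 (tell()): offset=6
After 3 (seek(+6, CUR)): offset=12
After 4 (read(2)): returned 'U0', offset=14
After 5 (read(1)): returned '9', offset=15
After 6 (read(1)): returned 'A', offset=16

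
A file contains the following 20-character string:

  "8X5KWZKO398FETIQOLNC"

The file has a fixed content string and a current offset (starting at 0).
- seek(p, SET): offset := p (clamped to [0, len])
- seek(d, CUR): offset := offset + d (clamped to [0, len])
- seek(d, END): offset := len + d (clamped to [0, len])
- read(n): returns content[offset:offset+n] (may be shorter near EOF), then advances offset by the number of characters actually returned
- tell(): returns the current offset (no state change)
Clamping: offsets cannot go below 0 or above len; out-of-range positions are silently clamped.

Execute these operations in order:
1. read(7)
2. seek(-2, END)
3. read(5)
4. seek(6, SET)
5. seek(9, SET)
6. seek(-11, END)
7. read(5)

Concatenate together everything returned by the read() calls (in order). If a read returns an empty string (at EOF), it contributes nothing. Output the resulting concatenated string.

After 1 (read(7)): returned '8X5KWZK', offset=7
After 2 (seek(-2, END)): offset=18
After 3 (read(5)): returned 'NC', offset=20
After 4 (seek(6, SET)): offset=6
After 5 (seek(9, SET)): offset=9
After 6 (seek(-11, END)): offset=9
After 7 (read(5)): returned '98FET', offset=14

Answer: 8X5KWZKNC98FET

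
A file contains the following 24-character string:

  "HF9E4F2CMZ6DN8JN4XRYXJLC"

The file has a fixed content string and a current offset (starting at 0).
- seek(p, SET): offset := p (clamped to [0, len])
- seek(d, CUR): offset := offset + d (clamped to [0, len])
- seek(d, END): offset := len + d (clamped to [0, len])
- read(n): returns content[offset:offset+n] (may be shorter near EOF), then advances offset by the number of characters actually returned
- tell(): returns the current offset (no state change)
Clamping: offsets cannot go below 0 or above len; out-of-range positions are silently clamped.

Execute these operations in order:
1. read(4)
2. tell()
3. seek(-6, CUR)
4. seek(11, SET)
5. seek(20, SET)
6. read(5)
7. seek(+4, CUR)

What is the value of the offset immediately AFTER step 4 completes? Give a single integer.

Answer: 11

Derivation:
After 1 (read(4)): returned 'HF9E', offset=4
After 2 (tell()): offset=4
After 3 (seek(-6, CUR)): offset=0
After 4 (seek(11, SET)): offset=11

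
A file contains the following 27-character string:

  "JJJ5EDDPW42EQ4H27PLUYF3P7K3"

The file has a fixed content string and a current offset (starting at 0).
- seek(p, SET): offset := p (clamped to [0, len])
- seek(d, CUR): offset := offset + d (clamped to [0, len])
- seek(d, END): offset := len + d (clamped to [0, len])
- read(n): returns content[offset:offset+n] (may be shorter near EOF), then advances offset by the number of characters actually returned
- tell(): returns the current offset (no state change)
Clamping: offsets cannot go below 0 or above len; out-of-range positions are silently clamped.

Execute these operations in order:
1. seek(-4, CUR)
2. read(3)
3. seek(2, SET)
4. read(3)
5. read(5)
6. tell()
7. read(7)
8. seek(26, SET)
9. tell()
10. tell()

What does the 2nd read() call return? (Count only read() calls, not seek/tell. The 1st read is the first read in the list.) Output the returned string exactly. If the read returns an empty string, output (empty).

After 1 (seek(-4, CUR)): offset=0
After 2 (read(3)): returned 'JJJ', offset=3
After 3 (seek(2, SET)): offset=2
After 4 (read(3)): returned 'J5E', offset=5
After 5 (read(5)): returned 'DDPW4', offset=10
After 6 (tell()): offset=10
After 7 (read(7)): returned '2EQ4H27', offset=17
After 8 (seek(26, SET)): offset=26
After 9 (tell()): offset=26
After 10 (tell()): offset=26

Answer: J5E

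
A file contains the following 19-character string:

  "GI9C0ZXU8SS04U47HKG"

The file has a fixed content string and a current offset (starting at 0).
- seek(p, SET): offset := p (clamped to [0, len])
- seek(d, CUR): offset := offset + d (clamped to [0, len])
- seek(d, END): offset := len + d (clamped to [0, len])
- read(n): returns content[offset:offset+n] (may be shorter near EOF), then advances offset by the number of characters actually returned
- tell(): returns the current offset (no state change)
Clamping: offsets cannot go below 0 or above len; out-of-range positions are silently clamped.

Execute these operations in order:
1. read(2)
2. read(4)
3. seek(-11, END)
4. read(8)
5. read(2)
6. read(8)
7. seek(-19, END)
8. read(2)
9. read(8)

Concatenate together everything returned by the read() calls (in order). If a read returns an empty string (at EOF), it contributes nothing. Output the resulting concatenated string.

After 1 (read(2)): returned 'GI', offset=2
After 2 (read(4)): returned '9C0Z', offset=6
After 3 (seek(-11, END)): offset=8
After 4 (read(8)): returned '8SS04U47', offset=16
After 5 (read(2)): returned 'HK', offset=18
After 6 (read(8)): returned 'G', offset=19
After 7 (seek(-19, END)): offset=0
After 8 (read(2)): returned 'GI', offset=2
After 9 (read(8)): returned '9C0ZXU8S', offset=10

Answer: GI9C0Z8SS04U47HKGGI9C0ZXU8S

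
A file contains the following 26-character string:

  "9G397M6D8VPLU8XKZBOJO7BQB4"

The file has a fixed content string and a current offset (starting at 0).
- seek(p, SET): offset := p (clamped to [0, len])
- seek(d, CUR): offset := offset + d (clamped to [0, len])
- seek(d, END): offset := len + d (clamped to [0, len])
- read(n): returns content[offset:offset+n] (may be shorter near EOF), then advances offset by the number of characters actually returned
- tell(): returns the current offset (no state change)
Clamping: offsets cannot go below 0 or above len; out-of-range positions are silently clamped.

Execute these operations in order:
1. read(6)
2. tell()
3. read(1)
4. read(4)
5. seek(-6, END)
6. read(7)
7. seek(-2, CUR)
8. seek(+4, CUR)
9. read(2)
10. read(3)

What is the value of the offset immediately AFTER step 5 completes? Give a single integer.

After 1 (read(6)): returned '9G397M', offset=6
After 2 (tell()): offset=6
After 3 (read(1)): returned '6', offset=7
After 4 (read(4)): returned 'D8VP', offset=11
After 5 (seek(-6, END)): offset=20

Answer: 20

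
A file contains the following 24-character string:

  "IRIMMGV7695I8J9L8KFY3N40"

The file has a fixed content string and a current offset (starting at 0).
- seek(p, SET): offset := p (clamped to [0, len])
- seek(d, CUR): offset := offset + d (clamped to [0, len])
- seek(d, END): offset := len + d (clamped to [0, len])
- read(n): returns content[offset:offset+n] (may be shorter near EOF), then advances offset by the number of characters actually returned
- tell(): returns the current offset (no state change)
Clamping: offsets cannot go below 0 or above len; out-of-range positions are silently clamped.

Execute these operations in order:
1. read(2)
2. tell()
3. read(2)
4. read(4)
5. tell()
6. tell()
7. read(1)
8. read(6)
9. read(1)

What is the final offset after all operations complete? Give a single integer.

After 1 (read(2)): returned 'IR', offset=2
After 2 (tell()): offset=2
After 3 (read(2)): returned 'IM', offset=4
After 4 (read(4)): returned 'MGV7', offset=8
After 5 (tell()): offset=8
After 6 (tell()): offset=8
After 7 (read(1)): returned '6', offset=9
After 8 (read(6)): returned '95I8J9', offset=15
After 9 (read(1)): returned 'L', offset=16

Answer: 16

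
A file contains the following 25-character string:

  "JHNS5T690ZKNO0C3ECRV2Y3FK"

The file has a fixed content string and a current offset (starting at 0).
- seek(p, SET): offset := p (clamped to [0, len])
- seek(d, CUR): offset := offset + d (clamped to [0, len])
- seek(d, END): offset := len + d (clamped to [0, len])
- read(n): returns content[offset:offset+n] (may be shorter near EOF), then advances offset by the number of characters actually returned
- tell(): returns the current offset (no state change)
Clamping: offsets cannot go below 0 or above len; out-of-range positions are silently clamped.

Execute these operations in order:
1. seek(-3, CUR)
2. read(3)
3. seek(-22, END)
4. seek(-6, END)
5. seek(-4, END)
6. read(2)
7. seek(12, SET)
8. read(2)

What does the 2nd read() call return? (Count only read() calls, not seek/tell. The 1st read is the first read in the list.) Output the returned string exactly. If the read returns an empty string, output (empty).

After 1 (seek(-3, CUR)): offset=0
After 2 (read(3)): returned 'JHN', offset=3
After 3 (seek(-22, END)): offset=3
After 4 (seek(-6, END)): offset=19
After 5 (seek(-4, END)): offset=21
After 6 (read(2)): returned 'Y3', offset=23
After 7 (seek(12, SET)): offset=12
After 8 (read(2)): returned 'O0', offset=14

Answer: Y3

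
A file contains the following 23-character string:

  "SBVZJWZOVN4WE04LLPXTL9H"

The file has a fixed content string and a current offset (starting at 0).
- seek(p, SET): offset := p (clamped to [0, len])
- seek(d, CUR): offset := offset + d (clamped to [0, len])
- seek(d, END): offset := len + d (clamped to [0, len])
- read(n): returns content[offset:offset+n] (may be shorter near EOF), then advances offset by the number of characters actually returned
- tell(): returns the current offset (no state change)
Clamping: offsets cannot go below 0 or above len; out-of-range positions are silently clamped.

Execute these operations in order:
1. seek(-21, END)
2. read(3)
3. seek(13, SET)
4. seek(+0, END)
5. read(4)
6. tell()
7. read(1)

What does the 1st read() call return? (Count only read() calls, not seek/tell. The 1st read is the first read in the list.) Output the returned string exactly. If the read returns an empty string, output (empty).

Answer: VZJ

Derivation:
After 1 (seek(-21, END)): offset=2
After 2 (read(3)): returned 'VZJ', offset=5
After 3 (seek(13, SET)): offset=13
After 4 (seek(+0, END)): offset=23
After 5 (read(4)): returned '', offset=23
After 6 (tell()): offset=23
After 7 (read(1)): returned '', offset=23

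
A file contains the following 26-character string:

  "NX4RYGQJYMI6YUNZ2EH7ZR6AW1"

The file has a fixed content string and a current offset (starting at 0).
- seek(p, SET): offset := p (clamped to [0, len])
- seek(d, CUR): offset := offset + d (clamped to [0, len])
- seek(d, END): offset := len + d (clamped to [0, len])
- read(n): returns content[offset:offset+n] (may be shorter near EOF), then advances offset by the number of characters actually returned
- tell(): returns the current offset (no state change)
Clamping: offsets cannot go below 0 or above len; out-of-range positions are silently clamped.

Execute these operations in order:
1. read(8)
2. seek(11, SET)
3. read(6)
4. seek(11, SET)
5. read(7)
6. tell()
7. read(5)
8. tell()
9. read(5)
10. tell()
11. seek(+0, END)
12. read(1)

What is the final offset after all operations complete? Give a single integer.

After 1 (read(8)): returned 'NX4RYGQJ', offset=8
After 2 (seek(11, SET)): offset=11
After 3 (read(6)): returned '6YUNZ2', offset=17
After 4 (seek(11, SET)): offset=11
After 5 (read(7)): returned '6YUNZ2E', offset=18
After 6 (tell()): offset=18
After 7 (read(5)): returned 'H7ZR6', offset=23
After 8 (tell()): offset=23
After 9 (read(5)): returned 'AW1', offset=26
After 10 (tell()): offset=26
After 11 (seek(+0, END)): offset=26
After 12 (read(1)): returned '', offset=26

Answer: 26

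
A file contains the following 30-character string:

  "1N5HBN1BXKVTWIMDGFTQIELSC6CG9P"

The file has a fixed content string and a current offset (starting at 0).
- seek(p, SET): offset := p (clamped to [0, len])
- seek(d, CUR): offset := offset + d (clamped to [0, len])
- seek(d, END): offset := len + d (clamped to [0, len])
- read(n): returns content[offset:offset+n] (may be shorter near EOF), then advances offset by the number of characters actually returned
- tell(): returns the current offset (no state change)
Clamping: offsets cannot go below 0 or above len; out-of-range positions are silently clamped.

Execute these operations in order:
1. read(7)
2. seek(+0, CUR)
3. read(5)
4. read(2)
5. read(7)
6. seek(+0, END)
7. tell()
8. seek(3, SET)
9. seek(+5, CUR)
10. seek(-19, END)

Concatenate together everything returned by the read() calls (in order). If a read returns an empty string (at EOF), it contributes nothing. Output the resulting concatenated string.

Answer: 1N5HBN1BXKVTWIMDGFTQI

Derivation:
After 1 (read(7)): returned '1N5HBN1', offset=7
After 2 (seek(+0, CUR)): offset=7
After 3 (read(5)): returned 'BXKVT', offset=12
After 4 (read(2)): returned 'WI', offset=14
After 5 (read(7)): returned 'MDGFTQI', offset=21
After 6 (seek(+0, END)): offset=30
After 7 (tell()): offset=30
After 8 (seek(3, SET)): offset=3
After 9 (seek(+5, CUR)): offset=8
After 10 (seek(-19, END)): offset=11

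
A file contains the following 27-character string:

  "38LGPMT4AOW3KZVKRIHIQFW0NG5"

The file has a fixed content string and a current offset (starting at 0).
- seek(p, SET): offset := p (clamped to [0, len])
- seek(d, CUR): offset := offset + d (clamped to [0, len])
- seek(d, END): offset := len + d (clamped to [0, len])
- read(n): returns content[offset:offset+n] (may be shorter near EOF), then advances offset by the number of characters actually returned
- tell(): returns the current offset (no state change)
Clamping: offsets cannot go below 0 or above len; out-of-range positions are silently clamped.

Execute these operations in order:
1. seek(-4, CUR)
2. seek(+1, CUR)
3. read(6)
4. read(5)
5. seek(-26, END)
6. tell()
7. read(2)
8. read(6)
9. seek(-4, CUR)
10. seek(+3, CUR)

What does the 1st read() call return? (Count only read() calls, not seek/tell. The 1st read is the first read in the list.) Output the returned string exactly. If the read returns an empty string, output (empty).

Answer: 8LGPMT

Derivation:
After 1 (seek(-4, CUR)): offset=0
After 2 (seek(+1, CUR)): offset=1
After 3 (read(6)): returned '8LGPMT', offset=7
After 4 (read(5)): returned '4AOW3', offset=12
After 5 (seek(-26, END)): offset=1
After 6 (tell()): offset=1
After 7 (read(2)): returned '8L', offset=3
After 8 (read(6)): returned 'GPMT4A', offset=9
After 9 (seek(-4, CUR)): offset=5
After 10 (seek(+3, CUR)): offset=8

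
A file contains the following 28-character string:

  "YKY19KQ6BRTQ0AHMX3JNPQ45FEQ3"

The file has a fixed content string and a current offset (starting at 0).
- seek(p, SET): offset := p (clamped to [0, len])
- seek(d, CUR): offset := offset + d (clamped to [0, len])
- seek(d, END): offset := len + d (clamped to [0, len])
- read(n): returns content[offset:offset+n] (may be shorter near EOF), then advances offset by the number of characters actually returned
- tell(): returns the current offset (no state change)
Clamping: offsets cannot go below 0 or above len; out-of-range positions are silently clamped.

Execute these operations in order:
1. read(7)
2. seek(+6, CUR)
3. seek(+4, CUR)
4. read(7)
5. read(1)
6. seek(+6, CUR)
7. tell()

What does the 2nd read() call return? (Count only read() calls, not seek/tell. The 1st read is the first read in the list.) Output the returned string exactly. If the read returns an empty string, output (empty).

Answer: 3JNPQ45

Derivation:
After 1 (read(7)): returned 'YKY19KQ', offset=7
After 2 (seek(+6, CUR)): offset=13
After 3 (seek(+4, CUR)): offset=17
After 4 (read(7)): returned '3JNPQ45', offset=24
After 5 (read(1)): returned 'F', offset=25
After 6 (seek(+6, CUR)): offset=28
After 7 (tell()): offset=28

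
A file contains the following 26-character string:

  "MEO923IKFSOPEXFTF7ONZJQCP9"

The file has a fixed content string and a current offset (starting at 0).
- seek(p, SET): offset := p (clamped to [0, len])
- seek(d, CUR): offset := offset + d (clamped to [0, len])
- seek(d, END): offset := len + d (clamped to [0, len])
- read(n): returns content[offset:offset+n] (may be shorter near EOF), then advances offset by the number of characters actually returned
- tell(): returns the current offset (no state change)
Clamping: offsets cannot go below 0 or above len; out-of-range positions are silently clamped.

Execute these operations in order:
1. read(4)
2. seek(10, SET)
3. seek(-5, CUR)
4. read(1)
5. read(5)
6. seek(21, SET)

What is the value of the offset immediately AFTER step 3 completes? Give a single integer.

After 1 (read(4)): returned 'MEO9', offset=4
After 2 (seek(10, SET)): offset=10
After 3 (seek(-5, CUR)): offset=5

Answer: 5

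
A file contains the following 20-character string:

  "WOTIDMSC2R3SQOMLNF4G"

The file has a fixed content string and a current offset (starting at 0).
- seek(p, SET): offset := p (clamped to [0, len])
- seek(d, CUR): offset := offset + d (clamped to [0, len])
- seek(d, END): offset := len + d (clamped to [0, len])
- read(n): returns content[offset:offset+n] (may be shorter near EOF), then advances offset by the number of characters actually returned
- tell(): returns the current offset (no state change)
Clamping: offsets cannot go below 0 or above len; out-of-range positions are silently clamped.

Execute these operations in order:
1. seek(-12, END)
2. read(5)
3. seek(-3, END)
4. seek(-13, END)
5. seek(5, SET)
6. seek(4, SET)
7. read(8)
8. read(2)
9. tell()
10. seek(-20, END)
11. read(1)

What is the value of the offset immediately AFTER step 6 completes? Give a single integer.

After 1 (seek(-12, END)): offset=8
After 2 (read(5)): returned '2R3SQ', offset=13
After 3 (seek(-3, END)): offset=17
After 4 (seek(-13, END)): offset=7
After 5 (seek(5, SET)): offset=5
After 6 (seek(4, SET)): offset=4

Answer: 4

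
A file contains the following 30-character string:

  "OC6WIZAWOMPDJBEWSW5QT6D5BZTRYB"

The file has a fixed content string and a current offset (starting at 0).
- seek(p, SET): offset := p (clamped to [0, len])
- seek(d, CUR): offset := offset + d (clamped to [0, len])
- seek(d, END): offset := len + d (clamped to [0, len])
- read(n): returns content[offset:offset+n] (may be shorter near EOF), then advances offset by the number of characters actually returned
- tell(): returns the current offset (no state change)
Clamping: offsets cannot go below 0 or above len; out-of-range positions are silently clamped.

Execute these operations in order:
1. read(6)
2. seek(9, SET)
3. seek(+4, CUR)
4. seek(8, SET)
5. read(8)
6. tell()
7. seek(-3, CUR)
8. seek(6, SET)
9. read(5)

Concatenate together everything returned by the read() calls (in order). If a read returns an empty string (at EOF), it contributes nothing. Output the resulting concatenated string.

After 1 (read(6)): returned 'OC6WIZ', offset=6
After 2 (seek(9, SET)): offset=9
After 3 (seek(+4, CUR)): offset=13
After 4 (seek(8, SET)): offset=8
After 5 (read(8)): returned 'OMPDJBEW', offset=16
After 6 (tell()): offset=16
After 7 (seek(-3, CUR)): offset=13
After 8 (seek(6, SET)): offset=6
After 9 (read(5)): returned 'AWOMP', offset=11

Answer: OC6WIZOMPDJBEWAWOMP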